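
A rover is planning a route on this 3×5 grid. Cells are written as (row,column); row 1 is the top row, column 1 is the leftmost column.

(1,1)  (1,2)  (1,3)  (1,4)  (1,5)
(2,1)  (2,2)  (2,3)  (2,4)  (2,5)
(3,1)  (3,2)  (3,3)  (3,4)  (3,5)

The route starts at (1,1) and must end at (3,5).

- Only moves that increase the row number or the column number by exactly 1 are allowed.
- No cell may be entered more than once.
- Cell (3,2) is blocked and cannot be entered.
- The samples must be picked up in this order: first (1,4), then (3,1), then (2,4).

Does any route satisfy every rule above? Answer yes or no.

no

(3,1) lies to the left of (1,4), so going from (1,4) to (3,1) would need a leftward move — but moves only go right/down, so (1,4) cannot be visited before (3,1).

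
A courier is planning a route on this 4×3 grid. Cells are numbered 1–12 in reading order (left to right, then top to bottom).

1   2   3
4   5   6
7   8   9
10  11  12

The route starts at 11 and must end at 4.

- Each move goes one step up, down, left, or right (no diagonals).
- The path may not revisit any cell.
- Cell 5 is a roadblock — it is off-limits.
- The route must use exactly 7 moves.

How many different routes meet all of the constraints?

2

Need simple routes of exactly 7 moves from 11 to 4 (Manhattan distance 3, so 2 moves are spent on a detour and 2 undoing it).
Enumerating: 11 8 9 6 3 2 1 4 | 11 12 9 6 3 2 1 4.
That gives 2 routes.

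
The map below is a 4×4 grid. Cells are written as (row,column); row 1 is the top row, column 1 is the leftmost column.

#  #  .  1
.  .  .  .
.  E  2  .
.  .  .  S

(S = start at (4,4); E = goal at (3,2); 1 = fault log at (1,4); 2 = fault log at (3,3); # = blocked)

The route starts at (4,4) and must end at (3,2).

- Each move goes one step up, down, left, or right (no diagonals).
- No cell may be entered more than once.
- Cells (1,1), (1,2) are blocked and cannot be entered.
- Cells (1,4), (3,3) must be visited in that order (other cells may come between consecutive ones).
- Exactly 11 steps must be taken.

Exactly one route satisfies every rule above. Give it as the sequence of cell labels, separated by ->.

(4,4) -> (3,4) -> (2,4) -> (1,4) -> (1,3) -> (2,3) -> (3,3) -> (4,3) -> (4,2) -> (4,1) -> (3,1) -> (3,2)

The waypoints must appear in the order (1,4), (3,3), with no cell reused.
Route from (4,4): up 3 to (1,4), left 1 to (1,3), down 3 to (4,3), left 2 to (4,1), up 1 to (3,1), right 1 to (3,2) — 11 moves in all.
Check: order respected (1 at step 3, 2 at step 6); 11 moves as required.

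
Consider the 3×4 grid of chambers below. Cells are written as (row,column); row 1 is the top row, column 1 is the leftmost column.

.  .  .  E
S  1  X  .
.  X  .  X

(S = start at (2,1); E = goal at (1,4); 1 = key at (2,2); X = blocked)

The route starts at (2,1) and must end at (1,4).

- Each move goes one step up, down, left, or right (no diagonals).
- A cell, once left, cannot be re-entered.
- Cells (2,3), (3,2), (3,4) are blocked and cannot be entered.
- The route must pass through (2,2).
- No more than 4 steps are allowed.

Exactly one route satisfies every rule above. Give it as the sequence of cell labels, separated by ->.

The budget equals the shortest possible length, so every move has to be on a shortest route through the required cells.
Route from (2,1): right to (2,2), up to (1,2), 2× right (reaching (1,4)) — 4 moves in all.
Check: all required cells visited; 4 ≤ 4 moves.

(2,1) -> (2,2) -> (1,2) -> (1,3) -> (1,4)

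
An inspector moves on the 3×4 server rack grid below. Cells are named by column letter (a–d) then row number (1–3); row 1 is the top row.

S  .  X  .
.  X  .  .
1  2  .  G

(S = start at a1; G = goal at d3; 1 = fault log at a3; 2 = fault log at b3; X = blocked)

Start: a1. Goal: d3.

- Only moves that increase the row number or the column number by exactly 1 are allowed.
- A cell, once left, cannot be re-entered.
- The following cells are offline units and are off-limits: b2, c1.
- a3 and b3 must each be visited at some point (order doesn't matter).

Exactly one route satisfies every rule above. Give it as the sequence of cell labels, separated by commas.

Moves only go right or down, so the column and row indices never decrease.
Route from a1: 2× down (reaching a3), 3× right (reaching d3) — 5 moves in all.
Check: all required cells visited.

a1, a2, a3, b3, c3, d3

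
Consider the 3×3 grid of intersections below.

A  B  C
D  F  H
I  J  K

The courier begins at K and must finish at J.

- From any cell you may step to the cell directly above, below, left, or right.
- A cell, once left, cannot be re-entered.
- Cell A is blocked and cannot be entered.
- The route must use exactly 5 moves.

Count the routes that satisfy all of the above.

Need simple routes of exactly 5 moves from K to J (Manhattan distance 1, so 2 moves are spent on a detour and 2 undoing it).
Enumerating: K H C B F J | K H F D I J.
That gives 2 routes.

2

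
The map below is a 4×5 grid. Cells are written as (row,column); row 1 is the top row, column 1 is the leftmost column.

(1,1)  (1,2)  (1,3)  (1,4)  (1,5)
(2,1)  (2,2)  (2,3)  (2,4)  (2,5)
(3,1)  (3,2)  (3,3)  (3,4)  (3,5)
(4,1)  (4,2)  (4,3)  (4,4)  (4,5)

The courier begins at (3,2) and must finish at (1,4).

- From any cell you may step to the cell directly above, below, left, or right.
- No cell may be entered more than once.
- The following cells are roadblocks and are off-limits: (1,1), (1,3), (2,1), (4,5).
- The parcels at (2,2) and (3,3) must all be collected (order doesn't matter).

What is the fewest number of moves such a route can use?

Any route passes through (2,2) and (3,3) in some order between (3,2) and (1,4). Summing Manhattan distances along each leg and taking the cheapest ordering ((3,2) → (2,2) → (3,3) → (1,4)) gives a lower bound of 1 + 2 + 3 = 6 moves.
A route of 6 moves achieves this: (3,2) → (2,2) → (2,3) → (3,3) → (3,4) → (2,4) → (1,4).
Since 6 matches the lower bound, it is optimal.

6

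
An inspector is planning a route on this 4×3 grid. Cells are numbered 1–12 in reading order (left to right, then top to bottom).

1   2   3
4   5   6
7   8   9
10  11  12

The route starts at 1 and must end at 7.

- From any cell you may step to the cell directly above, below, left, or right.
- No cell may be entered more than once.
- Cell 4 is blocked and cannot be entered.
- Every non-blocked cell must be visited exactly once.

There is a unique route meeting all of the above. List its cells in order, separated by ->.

Need to visit all 11 open cells exactly once, starting at 1 and ending at 7.
Cell 10 has only two open neighbours (7 and 11), so the path must pass straight through it: one of those is the cell it's entered from and the other is where it exits.
Route from 1: 2× right (reaching 3), down to 6, left to 5, down to 8, right to 9, down to 12, 2× left (reaching 10), up to 7 — 10 moves in all.
Check: all 11 open cells covered.

1 -> 2 -> 3 -> 6 -> 5 -> 8 -> 9 -> 12 -> 11 -> 10 -> 7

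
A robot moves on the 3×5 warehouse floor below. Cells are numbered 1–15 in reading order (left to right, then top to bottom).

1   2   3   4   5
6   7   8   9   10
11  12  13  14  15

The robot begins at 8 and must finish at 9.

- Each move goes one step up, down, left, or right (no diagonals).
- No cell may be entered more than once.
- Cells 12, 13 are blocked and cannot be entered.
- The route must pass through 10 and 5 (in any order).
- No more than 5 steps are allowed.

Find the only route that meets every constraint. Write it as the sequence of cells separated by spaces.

8 3 4 5 10 9

The budget equals the shortest possible length, so every move has to be on a shortest route through the required cells.
Route from 8: up to 3, 2× right (reaching 5), down to 10, left to 9 — 5 moves in all.
Check: all required cells visited; 5 ≤ 5 moves.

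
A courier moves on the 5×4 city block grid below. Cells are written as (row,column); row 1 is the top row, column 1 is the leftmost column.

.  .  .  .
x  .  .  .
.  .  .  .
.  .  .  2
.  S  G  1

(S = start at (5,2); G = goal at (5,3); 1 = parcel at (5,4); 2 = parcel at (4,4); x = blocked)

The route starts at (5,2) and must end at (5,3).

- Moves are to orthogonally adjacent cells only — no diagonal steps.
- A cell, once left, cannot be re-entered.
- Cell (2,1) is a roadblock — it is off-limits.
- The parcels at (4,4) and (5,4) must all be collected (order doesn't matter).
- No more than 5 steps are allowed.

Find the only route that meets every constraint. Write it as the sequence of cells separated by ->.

(5,2) -> (4,2) -> (4,3) -> (4,4) -> (5,4) -> (5,3)

The 5-move cap with required stops at (4,4), (5,4) leaves no slack for detours.
Route from (5,2): up 1 to (4,2), right 2 to (4,4), down 1 to (5,4), left 1 to (5,3) — 5 moves in all.
Check: all required cells visited; 5 ≤ 5 moves.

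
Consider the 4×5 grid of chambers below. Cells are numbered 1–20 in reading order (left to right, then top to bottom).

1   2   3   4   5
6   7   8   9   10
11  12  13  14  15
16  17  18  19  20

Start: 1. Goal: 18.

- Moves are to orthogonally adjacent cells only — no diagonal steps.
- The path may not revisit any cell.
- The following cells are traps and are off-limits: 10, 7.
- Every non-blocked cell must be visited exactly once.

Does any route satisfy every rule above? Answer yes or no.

Cell 5 has only one open neighbour but is neither the start nor the goal, so a Hamiltonian route would have to both enter and leave it through the same neighbour — impossible without revisiting.

no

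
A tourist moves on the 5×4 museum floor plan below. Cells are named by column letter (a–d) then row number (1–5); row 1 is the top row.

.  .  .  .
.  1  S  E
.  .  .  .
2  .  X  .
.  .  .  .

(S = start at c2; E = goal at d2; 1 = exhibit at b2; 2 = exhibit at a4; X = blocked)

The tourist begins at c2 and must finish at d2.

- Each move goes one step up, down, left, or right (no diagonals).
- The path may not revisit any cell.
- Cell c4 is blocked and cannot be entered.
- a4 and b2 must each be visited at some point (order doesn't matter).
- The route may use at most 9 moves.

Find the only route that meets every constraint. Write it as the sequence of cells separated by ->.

c2 -> b2 -> a2 -> a3 -> a4 -> b4 -> b3 -> c3 -> d3 -> d2

The budget equals the shortest possible length, so every move has to be on a shortest route through the required cells.
Route from c2: left 2 to a2, down 2 to a4, right 1 to b4, up 1 to b3, right 2 to d3, up 1 to d2 — 9 moves in all.
Check: all required cells visited; 9 ≤ 9 moves.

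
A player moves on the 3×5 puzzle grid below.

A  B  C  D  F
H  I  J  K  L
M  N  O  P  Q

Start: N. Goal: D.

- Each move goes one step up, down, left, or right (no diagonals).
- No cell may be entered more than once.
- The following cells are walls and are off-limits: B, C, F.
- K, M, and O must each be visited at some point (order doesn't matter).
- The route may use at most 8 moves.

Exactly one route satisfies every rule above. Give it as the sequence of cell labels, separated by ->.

The budget equals the shortest possible length, so every move has to be on a shortest route through the required cells.
Route from N: left 1 to M, up 1 to H, right 2 to J, down 1 to O, right 1 to P, up 2 to D — 8 moves in all.
Check: all required cells visited; 8 ≤ 8 moves.

N -> M -> H -> I -> J -> O -> P -> K -> D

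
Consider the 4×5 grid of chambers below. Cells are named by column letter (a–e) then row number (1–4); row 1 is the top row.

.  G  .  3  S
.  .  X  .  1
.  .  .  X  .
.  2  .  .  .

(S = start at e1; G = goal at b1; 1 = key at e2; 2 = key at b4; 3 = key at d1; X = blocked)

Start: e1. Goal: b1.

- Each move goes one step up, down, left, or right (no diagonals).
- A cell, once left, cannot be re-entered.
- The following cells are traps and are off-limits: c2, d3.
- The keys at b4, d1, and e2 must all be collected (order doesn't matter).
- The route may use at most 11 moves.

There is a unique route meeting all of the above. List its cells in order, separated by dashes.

The budget equals the shortest possible length, so every move has to be on a shortest route through the required cells.
Route from e1: left to d1, down to d2, right to e2, 2× down (reaching e4), 3× left (reaching b4), 3× up (reaching b1) — 11 moves in all.
Check: all required cells visited; 11 ≤ 11 moves.

e1 - d1 - d2 - e2 - e3 - e4 - d4 - c4 - b4 - b3 - b2 - b1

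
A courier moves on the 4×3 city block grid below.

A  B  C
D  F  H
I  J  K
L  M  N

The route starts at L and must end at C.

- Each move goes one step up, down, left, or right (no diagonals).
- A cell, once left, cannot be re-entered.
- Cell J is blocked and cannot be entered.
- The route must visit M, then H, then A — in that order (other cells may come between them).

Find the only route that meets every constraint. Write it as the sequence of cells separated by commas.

L, M, N, K, H, F, D, A, B, C

The waypoints must appear in the order M, H, A, with no cell reused.
Route from L: 2× right (reaching N), 2× up (reaching H), 2× left (reaching D), up to A, 2× right (reaching C) — 9 moves in all.
Check: order respected (M at step 1, H at step 4, A at step 7).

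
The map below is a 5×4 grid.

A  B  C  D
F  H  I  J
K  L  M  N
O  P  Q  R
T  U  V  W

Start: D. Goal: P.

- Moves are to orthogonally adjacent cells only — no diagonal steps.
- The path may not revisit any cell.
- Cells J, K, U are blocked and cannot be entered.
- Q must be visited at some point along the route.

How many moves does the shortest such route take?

5

Any route passes through Q somewhere between D and P. Summing Manhattan distances along the two legs (D → Q → P) gives a lower bound of 4 + 1 = 5 moves.
A route of 5 moves achieves this: D → C → I → M → Q → P.
Since 5 matches the lower bound, it is optimal.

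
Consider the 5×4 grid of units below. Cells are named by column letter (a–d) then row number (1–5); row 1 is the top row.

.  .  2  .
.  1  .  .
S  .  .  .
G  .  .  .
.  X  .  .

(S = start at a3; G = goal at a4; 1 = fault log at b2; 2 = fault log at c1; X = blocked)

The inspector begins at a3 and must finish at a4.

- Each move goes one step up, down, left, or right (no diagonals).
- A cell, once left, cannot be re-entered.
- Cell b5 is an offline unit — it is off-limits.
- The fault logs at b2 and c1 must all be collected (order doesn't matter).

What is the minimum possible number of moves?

9

Any route passes through b2 and c1 in some order between a3 and a4. Summing Manhattan distances along each leg and taking the cheapest ordering (a3 → b2 → c1 → a4) gives a lower bound of 2 + 2 + 5 = 9 moves.
A route of 9 moves achieves this: a3 → a2 → a1 → b1 → c1 → c2 → b2 → b3 → b4 → a4.
Since 9 matches the lower bound, it is optimal.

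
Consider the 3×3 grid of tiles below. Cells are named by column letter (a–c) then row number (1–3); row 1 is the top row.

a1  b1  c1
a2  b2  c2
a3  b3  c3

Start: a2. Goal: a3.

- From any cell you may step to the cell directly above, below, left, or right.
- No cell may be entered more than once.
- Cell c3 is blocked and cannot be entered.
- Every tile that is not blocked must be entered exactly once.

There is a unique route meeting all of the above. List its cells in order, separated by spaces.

Need to visit all 8 open cells exactly once, starting at a2 and ending at a3.
Cell a1 has only two open neighbours (a2 and b1), so the path must pass straight through it: one of those is the cell it's entered from and the other is where it exits.
Route from a2: up to a1, 2× right (reaching c1), down to c2, left to b2, down to b3, left to a3 — 7 moves in all.
Check: all 8 open cells covered.

a2 a1 b1 c1 c2 b2 b3 a3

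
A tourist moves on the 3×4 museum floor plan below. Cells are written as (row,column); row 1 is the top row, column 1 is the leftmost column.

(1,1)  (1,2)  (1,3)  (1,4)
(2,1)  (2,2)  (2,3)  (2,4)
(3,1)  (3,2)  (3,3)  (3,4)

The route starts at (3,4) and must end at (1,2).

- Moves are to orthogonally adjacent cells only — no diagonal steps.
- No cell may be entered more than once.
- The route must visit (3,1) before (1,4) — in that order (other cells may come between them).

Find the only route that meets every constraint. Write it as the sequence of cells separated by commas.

The waypoints must appear in the order (3,1), (1,4), with no cell reused.
Route from (3,4): 3× left (reaching (3,1)), up to (2,1), 3× right (reaching (2,4)), up to (1,4), 2× left (reaching (1,2)) — 10 moves in all.
Check: order respected ((3,1) at step 3, (1,4) at step 8).

(3,4), (3,3), (3,2), (3,1), (2,1), (2,2), (2,3), (2,4), (1,4), (1,3), (1,2)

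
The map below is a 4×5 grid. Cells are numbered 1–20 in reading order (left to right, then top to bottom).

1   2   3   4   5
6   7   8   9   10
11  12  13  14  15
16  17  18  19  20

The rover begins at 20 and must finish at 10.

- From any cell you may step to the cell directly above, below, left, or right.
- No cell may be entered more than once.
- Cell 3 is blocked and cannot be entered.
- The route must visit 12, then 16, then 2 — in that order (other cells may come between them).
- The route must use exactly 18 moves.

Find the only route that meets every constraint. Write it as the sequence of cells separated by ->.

The waypoints must appear in the order 12, 16, 2, with no cell reused.
Route from 20: up 1 to 15, left 1 to 14, down 1 to 19, left 1 to 18, up 1 to 13, left 1 to 12, down 1 to 17, left 1 to 16, up 3 to 1, right 1 to 2, down 1 to 7, right 2 to 9, up 1 to 4, right 1 to 5, down 1 to 10 — 18 moves in all.
Check: order respected (12 at step 6, 16 at step 8, 2 at step 12); 18 moves as required.

20 -> 15 -> 14 -> 19 -> 18 -> 13 -> 12 -> 17 -> 16 -> 11 -> 6 -> 1 -> 2 -> 7 -> 8 -> 9 -> 4 -> 5 -> 10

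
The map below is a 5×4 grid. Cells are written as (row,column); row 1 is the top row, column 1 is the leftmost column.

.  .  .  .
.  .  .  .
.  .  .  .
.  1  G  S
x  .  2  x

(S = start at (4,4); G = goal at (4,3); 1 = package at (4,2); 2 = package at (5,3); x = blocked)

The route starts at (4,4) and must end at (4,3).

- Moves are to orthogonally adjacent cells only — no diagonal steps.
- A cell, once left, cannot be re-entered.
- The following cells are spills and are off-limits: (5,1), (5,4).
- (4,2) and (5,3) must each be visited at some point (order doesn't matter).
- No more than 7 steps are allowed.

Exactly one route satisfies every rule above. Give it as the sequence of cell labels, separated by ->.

(4,4) -> (3,4) -> (3,3) -> (3,2) -> (4,2) -> (5,2) -> (5,3) -> (4,3)

The 7-move cap with required stops at (4,2), (5,3) leaves no slack for detours.
Route from (4,4): up to (3,4), 2× left (reaching (3,2)), 2× down (reaching (5,2)), right to (5,3), up to (4,3) — 7 moves in all.
Check: all required cells visited; 7 ≤ 7 moves.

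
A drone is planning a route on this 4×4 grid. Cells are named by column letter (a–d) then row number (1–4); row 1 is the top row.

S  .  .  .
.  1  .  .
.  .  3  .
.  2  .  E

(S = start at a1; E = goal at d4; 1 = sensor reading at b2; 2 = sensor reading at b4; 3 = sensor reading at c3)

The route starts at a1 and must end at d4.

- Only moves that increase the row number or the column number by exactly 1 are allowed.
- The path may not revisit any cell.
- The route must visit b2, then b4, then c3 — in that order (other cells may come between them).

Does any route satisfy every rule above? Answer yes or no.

c3 lies above b4, so going from b4 to c3 would need an upward move — but moves only go right/down, so b4 cannot be visited before c3.

no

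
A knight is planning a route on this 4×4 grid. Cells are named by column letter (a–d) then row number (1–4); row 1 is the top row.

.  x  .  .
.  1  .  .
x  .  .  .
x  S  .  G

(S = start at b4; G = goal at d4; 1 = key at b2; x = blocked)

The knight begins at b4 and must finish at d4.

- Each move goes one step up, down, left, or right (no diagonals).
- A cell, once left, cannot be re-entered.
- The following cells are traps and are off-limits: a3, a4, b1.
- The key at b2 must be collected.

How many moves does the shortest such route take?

6

Any route passes through b2 somewhere between b4 and d4. Summing Manhattan distances along the two legs (b4 → b2 → d4) gives a lower bound of 2 + 4 = 6 moves.
A route of 6 moves achieves this: b4 → b3 → b2 → c2 → c3 → c4 → d4.
Since 6 matches the lower bound, it is optimal.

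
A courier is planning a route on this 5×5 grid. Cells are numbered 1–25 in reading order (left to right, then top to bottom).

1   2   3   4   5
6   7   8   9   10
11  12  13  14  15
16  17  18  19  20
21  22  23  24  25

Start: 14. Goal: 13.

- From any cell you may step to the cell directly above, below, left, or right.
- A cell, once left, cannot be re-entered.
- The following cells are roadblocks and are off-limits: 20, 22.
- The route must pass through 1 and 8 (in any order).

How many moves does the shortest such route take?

9

Any route passes through 1 and 8 in some order between 14 and 13. Summing Manhattan distances along each leg and taking the cheapest ordering (14 → 8 → 1 → 13) gives a lower bound of 2 + 3 + 4 = 9 moves.
A route of 9 moves achieves this: 14 → 9 → 4 → 3 → 2 → 1 → 6 → 7 → 8 → 13.
Since 9 matches the lower bound, it is optimal.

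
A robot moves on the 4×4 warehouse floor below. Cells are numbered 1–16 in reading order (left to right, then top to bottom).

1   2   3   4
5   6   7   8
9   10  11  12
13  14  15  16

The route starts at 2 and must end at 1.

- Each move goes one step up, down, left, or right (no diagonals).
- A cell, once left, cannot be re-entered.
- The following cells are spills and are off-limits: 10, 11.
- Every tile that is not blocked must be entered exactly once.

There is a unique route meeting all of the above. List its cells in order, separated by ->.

Need to visit all 14 open cells exactly once, starting at 2 and ending at 1.
Cell 9 has only two open neighbours (5 and 13), so the path must pass straight through it: one of those is the cell it's entered from and the other is where it exits.
Route from 2: down to 6, right to 7, up to 3, right to 4, 3× down (reaching 16), 3× left (reaching 13), 3× up (reaching 1) — 13 moves in all.
Check: all 14 open cells covered.

2 -> 6 -> 7 -> 3 -> 4 -> 8 -> 12 -> 16 -> 15 -> 14 -> 13 -> 9 -> 5 -> 1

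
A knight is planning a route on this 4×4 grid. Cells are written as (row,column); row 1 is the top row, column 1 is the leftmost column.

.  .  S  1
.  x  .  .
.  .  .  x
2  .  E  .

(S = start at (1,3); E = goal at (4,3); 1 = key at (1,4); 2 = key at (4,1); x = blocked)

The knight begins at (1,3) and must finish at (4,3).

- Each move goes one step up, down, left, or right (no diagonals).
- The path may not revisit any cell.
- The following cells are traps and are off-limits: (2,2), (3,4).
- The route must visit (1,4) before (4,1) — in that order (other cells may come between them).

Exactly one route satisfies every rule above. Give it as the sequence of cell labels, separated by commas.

(1,3), (1,4), (2,4), (2,3), (3,3), (3,2), (3,1), (4,1), (4,2), (4,3)

The waypoints must appear in the order (1,4), (4,1), with no cell reused.
Route from (1,3): right 1 to (1,4), down 1 to (2,4), left 1 to (2,3), down 1 to (3,3), left 2 to (3,1), down 1 to (4,1), right 2 to (4,3) — 9 moves in all.
Check: order respected (1 at step 1, 2 at step 7).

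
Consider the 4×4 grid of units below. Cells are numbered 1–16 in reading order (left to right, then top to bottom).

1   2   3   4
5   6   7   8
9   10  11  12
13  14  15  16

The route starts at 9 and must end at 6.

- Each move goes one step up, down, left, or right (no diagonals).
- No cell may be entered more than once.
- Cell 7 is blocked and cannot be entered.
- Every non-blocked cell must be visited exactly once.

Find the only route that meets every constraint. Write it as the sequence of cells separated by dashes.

9 - 13 - 14 - 10 - 11 - 15 - 16 - 12 - 8 - 4 - 3 - 2 - 1 - 5 - 6

Need to visit all 15 open cells exactly once, starting at 9 and ending at 6.
Cell 3 has only two open neighbours (2 and 4), so the path must pass straight through it: one of those is the cell it's entered from and the other is where it exits.
Route from 9: down to 13, right to 14, up to 10, right to 11, down to 15, right to 16, 3× up (reaching 4), 3× left (reaching 1), down to 5, right to 6 — 14 moves in all.
Check: all 15 open cells covered.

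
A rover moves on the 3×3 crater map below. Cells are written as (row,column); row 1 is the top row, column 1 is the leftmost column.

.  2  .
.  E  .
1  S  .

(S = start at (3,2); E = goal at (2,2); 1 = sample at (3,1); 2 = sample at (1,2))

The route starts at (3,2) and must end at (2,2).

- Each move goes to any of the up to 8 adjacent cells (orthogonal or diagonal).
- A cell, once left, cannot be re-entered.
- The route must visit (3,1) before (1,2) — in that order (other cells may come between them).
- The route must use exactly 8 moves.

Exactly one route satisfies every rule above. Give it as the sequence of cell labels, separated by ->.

(3,2) -> (3,1) -> (2,1) -> (1,1) -> (1,2) -> (1,3) -> (2,3) -> (3,3) -> (2,2)

The waypoints must appear in the order (3,1), (1,2), with no cell reused.
Route from (3,2): left to (3,1), 2× up (reaching (1,1)), 2× right (reaching (1,3)), 2× down (reaching (3,3)), up-left to (2,2) — 8 moves in all.
Check: order respected (1 at step 1, 2 at step 4); 8 moves as required.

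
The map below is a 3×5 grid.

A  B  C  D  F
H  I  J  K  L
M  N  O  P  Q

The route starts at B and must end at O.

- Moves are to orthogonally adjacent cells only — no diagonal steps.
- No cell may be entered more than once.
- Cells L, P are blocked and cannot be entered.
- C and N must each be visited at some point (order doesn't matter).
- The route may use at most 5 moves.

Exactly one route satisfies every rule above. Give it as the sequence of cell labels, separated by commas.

B, C, J, I, N, O

The 5-move cap with required stops at C, N leaves no slack for detours.
Route from B: right 1 to C, down 1 to J, left 1 to I, down 1 to N, right 1 to O — 5 moves in all.
Check: all required cells visited; 5 ≤ 5 moves.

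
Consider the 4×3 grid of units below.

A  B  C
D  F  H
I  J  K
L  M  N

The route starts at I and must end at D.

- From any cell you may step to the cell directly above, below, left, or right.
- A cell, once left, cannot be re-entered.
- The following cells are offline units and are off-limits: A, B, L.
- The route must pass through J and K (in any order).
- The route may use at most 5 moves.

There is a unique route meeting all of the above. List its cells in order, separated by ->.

I -> J -> K -> H -> F -> D

Any route must reach J and K and still end at D within 5 moves, so the order of the required stops is forced.
Route from I: right 2 to K, up 1 to H, left 2 to D — 5 moves in all.
Check: all required cells visited; 5 ≤ 5 moves.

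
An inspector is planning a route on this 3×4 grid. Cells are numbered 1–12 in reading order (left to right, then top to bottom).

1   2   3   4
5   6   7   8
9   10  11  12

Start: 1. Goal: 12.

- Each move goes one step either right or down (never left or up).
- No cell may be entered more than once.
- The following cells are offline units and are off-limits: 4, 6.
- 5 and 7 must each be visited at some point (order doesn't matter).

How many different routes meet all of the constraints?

A right/down-only route from 1 to 12 makes exactly 2 down-moves and 3 right-moves in some order.
With no other constraints that would be C(5,2) = 10 routes.
A monotone route can only reach the required cells in the order 5, 7, so split there and multiply the segment counts (each segment already excludes blocked cells): 1→5: 1; 5→7: 0; 7→12: 2; product = 0.
No route satisfies every constraint, so the count is 0.

0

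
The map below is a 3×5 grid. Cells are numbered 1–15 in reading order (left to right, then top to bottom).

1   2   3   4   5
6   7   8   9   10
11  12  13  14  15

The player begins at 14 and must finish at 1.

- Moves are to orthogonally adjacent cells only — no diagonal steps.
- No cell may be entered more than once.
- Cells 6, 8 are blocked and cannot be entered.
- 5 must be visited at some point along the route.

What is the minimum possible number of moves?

7

Any route passes through 5 somewhere between 14 and 1. Summing Manhattan distances along the two legs (14 → 5 → 1) gives a lower bound of 3 + 4 = 7 moves.
A route of 7 moves achieves this: 14 → 9 → 10 → 5 → 4 → 3 → 2 → 1.
Since 7 matches the lower bound, it is optimal.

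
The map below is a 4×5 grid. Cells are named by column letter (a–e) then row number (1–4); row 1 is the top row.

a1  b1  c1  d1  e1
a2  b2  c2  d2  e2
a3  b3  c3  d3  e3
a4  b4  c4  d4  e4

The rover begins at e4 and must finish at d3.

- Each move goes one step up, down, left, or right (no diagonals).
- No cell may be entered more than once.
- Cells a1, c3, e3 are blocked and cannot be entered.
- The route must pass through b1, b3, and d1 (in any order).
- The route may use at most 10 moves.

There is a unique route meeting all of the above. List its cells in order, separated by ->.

The 10-move cap with required stops at b1, b3, d1 leaves no slack for detours.
Route from e4: 3× left (reaching b4), 3× up (reaching b1), 2× right (reaching d1), 2× down (reaching d3) — 10 moves in all.
Check: all required cells visited; 10 ≤ 10 moves.

e4 -> d4 -> c4 -> b4 -> b3 -> b2 -> b1 -> c1 -> d1 -> d2 -> d3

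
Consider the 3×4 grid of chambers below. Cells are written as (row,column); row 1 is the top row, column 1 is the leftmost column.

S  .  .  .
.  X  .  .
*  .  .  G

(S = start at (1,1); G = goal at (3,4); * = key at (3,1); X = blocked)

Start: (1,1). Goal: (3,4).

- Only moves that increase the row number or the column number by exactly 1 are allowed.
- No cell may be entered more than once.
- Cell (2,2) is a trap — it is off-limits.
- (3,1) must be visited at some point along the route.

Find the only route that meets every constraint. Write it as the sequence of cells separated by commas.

Moves only go right or down, so the column and row indices never decrease.
Route from (1,1): 2× down (reaching (3,1)), 3× right (reaching (3,4)) — 5 moves in all.
Check: all required cells visited.

(1,1), (2,1), (3,1), (3,2), (3,3), (3,4)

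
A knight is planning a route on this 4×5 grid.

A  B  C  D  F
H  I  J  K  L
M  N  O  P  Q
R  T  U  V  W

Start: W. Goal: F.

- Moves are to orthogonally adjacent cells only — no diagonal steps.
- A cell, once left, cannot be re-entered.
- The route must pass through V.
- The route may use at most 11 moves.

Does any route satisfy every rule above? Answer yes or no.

One route that works: W → V → P → K → D → F.

yes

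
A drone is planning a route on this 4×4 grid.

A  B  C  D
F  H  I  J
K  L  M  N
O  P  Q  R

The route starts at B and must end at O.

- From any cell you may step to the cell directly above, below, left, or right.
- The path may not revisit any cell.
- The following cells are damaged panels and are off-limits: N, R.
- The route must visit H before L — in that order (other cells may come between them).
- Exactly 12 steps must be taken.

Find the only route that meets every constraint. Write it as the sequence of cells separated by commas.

The waypoints must appear in the order H, L, with no cell reused.
Route from B: 2× right (reaching D), down to J, 3× left (reaching F), down to K, 2× right (reaching M), down to Q, 2× left (reaching O) — 12 moves in all.
Check: order respected (H at step 5, L at step 8); 12 moves as required.

B, C, D, J, I, H, F, K, L, M, Q, P, O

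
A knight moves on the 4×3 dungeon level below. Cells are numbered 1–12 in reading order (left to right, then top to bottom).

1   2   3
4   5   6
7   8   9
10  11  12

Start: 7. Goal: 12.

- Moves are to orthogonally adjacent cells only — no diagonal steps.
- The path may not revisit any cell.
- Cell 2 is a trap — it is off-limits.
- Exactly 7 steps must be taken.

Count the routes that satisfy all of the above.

Need simple routes of exactly 7 moves from 7 to 12 (Manhattan distance 3, so 2 moves are spent on a detour and 2 undoing it).
Enumerating: 7 4 5 6 9 8 11 12 | 7 10 11 8 5 6 9 12.
That gives 2 routes.

2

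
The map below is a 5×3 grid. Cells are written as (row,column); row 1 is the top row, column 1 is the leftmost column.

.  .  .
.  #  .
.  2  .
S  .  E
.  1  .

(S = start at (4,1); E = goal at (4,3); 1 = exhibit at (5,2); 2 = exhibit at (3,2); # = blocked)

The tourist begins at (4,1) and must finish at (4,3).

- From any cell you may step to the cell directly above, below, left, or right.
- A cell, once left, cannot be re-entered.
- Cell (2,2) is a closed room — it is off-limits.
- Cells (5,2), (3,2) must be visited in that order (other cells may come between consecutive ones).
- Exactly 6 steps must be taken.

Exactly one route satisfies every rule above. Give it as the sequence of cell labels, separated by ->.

The waypoints must appear in the order (5,2), (3,2), with no cell reused.
Route from (4,1): down to (5,1), right to (5,2), 2× up (reaching (3,2)), right to (3,3), down to (4,3) — 6 moves in all.
Check: order respected (1 at step 2, 2 at step 4); 6 moves as required.

(4,1) -> (5,1) -> (5,2) -> (4,2) -> (3,2) -> (3,3) -> (4,3)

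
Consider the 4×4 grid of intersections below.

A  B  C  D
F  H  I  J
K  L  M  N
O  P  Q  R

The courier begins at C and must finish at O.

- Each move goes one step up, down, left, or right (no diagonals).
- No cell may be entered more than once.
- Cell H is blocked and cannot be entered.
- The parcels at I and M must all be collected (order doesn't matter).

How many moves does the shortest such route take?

Any route passes through I and M in some order between C and O. Summing Manhattan distances along each leg and taking the cheapest ordering (C → I → M → O) gives a lower bound of 1 + 1 + 3 = 5 moves.
A route of 5 moves achieves this: C → I → M → Q → P → O.
Since 5 matches the lower bound, it is optimal.

5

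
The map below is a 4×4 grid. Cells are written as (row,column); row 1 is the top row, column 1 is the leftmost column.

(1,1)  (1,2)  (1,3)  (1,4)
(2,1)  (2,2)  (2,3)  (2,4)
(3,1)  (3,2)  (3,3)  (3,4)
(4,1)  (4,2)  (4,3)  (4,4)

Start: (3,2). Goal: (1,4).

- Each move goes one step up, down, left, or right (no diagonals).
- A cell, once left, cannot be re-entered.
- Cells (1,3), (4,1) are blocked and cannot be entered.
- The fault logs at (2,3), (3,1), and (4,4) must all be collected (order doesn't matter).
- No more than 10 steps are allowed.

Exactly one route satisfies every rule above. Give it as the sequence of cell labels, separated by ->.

The 10-move cap with required stops at (2,3), (3,1), (4,4) leaves no slack for detours.
Route from (3,2): left to (3,1), up to (2,1), 2× right (reaching (2,3)), 2× down (reaching (4,3)), right to (4,4), 3× up (reaching (1,4)) — 10 moves in all.
Check: all required cells visited; 10 ≤ 10 moves.

(3,2) -> (3,1) -> (2,1) -> (2,2) -> (2,3) -> (3,3) -> (4,3) -> (4,4) -> (3,4) -> (2,4) -> (1,4)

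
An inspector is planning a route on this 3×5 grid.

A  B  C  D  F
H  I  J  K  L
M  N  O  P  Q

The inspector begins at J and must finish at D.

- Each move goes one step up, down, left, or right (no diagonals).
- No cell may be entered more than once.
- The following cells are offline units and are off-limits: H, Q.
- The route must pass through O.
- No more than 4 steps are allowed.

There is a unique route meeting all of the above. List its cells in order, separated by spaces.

J O P K D

The 4-move cap with required stops at O leaves no slack for detours.
Route from J: down 1 to O, right 1 to P, up 2 to D — 4 moves in all.
Check: all required cells visited; 4 ≤ 4 moves.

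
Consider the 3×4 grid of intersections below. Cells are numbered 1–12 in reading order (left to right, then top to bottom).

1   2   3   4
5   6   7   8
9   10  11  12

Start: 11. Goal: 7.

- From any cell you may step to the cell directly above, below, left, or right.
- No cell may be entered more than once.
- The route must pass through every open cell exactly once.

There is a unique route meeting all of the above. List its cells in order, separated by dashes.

Need to visit all 12 open cells exactly once, starting at 11 and ending at 7.
Route from 11: right to 12, 2× up (reaching 4), 3× left (reaching 1), 2× down (reaching 9), right to 10, up to 6, right to 7 — 11 moves in all.
Check: all 12 open cells covered.

11 - 12 - 8 - 4 - 3 - 2 - 1 - 5 - 9 - 10 - 6 - 7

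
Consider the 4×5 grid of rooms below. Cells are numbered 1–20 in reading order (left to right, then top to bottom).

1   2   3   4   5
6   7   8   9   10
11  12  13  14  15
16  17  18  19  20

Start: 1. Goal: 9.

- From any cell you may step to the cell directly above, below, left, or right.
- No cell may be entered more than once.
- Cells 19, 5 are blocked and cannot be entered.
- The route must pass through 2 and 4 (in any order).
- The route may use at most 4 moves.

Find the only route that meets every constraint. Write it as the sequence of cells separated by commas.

1, 2, 3, 4, 9

The budget equals the shortest possible length, so every move has to be on a shortest route through the required cells.
Route from 1: right 3 to 4, down 1 to 9 — 4 moves in all.
Check: all required cells visited; 4 ≤ 4 moves.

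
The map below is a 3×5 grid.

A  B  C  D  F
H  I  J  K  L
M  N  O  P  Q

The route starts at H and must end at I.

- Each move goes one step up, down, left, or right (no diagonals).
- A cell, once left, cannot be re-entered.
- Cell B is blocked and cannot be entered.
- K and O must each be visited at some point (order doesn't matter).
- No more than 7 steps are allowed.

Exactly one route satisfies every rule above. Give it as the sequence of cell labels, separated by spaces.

H M N O P K J I

The budget equals the shortest possible length, so every move has to be on a shortest route through the required cells.
Route from H: down 1 to M, right 3 to P, up 1 to K, left 2 to I — 7 moves in all.
Check: all required cells visited; 7 ≤ 7 moves.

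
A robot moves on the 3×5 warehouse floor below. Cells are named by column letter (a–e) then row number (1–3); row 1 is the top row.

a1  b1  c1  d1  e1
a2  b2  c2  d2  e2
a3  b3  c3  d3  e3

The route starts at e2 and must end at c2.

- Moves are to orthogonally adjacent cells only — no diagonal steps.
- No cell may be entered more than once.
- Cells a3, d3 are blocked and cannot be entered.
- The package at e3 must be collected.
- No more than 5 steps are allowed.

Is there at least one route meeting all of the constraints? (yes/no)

no

e3 must be visited but has only one open neighbour (e2), and it is neither the start nor the goal — the route would have to enter and leave through e2, re-entering it.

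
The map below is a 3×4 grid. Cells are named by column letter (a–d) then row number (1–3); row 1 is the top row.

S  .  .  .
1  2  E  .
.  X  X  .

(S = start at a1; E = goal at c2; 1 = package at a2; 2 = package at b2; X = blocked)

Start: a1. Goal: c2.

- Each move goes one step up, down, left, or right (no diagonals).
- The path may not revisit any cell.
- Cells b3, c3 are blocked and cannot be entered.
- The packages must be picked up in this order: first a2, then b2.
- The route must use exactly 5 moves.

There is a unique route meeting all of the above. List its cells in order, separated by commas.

a1, a2, b2, b1, c1, c2

The waypoints must appear in the order a2, b2, with no cell reused.
Route from a1: down to a2, right to b2, up to b1, right to c1, down to c2 — 5 moves in all.
Check: order respected (1 at step 1, 2 at step 2); 5 moves as required.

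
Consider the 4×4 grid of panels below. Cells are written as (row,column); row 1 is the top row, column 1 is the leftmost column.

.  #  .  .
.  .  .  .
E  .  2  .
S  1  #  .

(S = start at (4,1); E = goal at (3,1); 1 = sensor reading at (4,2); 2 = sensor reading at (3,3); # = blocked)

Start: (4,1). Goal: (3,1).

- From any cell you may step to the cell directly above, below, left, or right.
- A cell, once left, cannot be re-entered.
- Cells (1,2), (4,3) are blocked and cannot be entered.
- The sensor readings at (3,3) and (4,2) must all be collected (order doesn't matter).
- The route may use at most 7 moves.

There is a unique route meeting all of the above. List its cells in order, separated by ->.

(4,1) -> (4,2) -> (3,2) -> (3,3) -> (2,3) -> (2,2) -> (2,1) -> (3,1)

The 7-move cap with required stops at (3,3), (4,2) leaves no slack for detours.
Route from (4,1): right to (4,2), up to (3,2), right to (3,3), up to (2,3), 2× left (reaching (2,1)), down to (3,1) — 7 moves in all.
Check: all required cells visited; 7 ≤ 7 moves.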